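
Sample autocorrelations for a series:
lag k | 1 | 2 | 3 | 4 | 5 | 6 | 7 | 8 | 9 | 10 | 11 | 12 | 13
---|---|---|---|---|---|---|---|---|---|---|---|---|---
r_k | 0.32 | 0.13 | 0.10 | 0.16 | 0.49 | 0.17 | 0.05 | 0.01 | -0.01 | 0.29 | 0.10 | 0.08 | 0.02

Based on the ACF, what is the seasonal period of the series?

The largest autocorrelation is r_5 = 0.49; the remaining lags stay at or below 0.32. The elevated value at lag 1 (0.32), dropping to 0.13 at lag 2, reflects decaying short-term dependence rather than seasonality.
The dominant spike at lag 5 indicates a seasonal period of 5.

5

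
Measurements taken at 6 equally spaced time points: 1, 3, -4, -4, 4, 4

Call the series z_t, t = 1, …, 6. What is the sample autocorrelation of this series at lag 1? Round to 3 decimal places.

0.101

Mean z̄ = (1 + 3 − 4 − 4 + 4 + 4)/6 = 0.6667
Σ(z_t−z̄)(z_{t+1}−z̄) = (0.7778) + (-10.8889) + (21.7778) + (-15.5556) + (11.1111) = 7.2222
Denominator Σ(z_t−z̄)² = 71.3333
r_1 = 7.2222 / 71.3333 = 0.101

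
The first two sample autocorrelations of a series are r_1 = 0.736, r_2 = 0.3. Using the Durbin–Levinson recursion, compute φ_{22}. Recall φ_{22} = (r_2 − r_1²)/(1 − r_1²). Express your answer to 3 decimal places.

-0.527

φ_{22} = (r_2 − r_1²) / (1 − r_1²)
r_1² = (0.736)² = 0.541696
Numerator = 0.3 − 0.5417 = -0.2417; denominator = 1 − 0.5417 = 0.4583
φ_{22} = -0.2417 / 0.4583 = -0.527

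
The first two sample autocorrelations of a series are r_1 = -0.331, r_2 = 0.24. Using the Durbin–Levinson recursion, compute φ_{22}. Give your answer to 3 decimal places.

0.146

φ_{22} = (r_2 − r_1²) / (1 − r_1²)
r_1² = (-0.331)² = 0.109561
Numerator = 0.24 − 0.1096 = 0.1304; denominator = 1 − 0.1096 = 0.8904
φ_{22} = 0.1304 / 0.8904 = 0.146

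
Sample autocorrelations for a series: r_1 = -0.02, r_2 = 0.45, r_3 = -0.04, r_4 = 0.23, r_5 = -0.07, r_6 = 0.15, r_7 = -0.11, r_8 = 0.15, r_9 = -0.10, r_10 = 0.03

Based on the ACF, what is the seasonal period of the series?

The largest autocorrelation is r_2 = 0.45, with weaker echoes at lags 4 (0.23), 6 (0.15) and 8 (0.15); the remaining lags stay at or below 0.03.
The dominant spike at lag 2 indicates a seasonal period of 2.

2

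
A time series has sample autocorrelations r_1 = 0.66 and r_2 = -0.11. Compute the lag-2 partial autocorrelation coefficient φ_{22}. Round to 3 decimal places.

φ_{22} = (r_2 − r_1²) / (1 − r_1²)
r_1² = (0.66)² = 0.4356
Numerator = -0.11 − 0.4356 = -0.5456; denominator = 1 − 0.4356 = 0.5644
φ_{22} = -0.5456 / 0.5644 = -0.967

-0.967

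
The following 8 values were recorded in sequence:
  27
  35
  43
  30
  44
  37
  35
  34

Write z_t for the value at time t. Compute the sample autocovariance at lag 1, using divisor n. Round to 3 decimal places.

-9.518

Mean z̄ = (27 + 35 + 43 + 30 + 44 + 37 + 35 + 34)/8 = 35.6250
Σ_{t=1}^{7}(z_t−z̄)(z_{t+1}−z̄) = -76.1406
γ_1 = -76.1406 / 8 = -9.518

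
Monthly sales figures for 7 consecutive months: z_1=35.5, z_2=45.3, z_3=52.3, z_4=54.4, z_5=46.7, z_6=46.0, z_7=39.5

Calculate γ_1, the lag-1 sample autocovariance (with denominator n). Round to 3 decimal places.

9.495

Mean z̄ = (35.5 + 45.3 + 52.3 + 54.4 + 46.7 + 46.0 + 39.5)/7 = 45.6714
Deviations: -10.1714, -0.3714, 6.6286, 8.7286, 1.0286, 0.3286, -6.1714
Σ_{t=1}^{6}(z_t−z̄)(z_{t+1}−z̄) = 66.4620
γ_1 = 66.4620 / 7 = 9.495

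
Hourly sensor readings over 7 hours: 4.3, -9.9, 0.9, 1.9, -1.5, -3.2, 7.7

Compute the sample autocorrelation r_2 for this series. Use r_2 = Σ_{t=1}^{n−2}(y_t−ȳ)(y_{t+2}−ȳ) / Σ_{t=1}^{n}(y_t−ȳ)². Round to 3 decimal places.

-0.176

Mean ȳ = (4.3 − 9.9 + 0.9 + 1.9 − 1.5 − 3.2 + 7.7)/7 = 0.0286
Deviations from mean: 4.2714, -9.9286, 0.8714, 1.8714, -1.5286, -3.2286, 7.6714
Σ(y_t−ȳ)(y_{t+2}−ȳ) = (3.7222) + (-18.5806) + (-1.3320) + (-6.0420) + (-11.7263) = -33.9588
Denominator Σ(y_t−ȳ)² = 192.6943
r_2 = -33.9588 / 192.6943 = -0.176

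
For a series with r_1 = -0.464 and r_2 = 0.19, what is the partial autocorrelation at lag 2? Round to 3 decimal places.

φ_{22} = (r_2 − r_1²) / (1 − r_1²)
r_1² = (-0.464)² = 0.215296
Numerator = 0.19 − 0.2153 = -0.0253; denominator = 1 − 0.2153 = 0.7847
φ_{22} = -0.0253 / 0.7847 = -0.032

-0.032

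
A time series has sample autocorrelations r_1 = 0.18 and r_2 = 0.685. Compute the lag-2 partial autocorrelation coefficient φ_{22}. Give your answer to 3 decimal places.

φ_{22} = (r_2 − r_1²) / (1 − r_1²)
r_1² = (0.18)² = 0.0324
Numerator = 0.685 − 0.0324 = 0.6526; denominator = 1 − 0.0324 = 0.9676
φ_{22} = 0.6526 / 0.9676 = 0.674

0.674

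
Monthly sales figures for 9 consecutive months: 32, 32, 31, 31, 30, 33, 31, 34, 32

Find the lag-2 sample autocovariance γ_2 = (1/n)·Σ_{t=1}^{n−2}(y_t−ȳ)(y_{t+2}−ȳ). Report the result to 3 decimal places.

Mean ȳ = (32 + 32 + 31 + 31 + 30 + 33 + 31 + 34 + 32)/9 = 31.7778
Σ_{t=1}^{7}(y_t−ȳ)(y_{t+2}−ȳ) = 4.0123
γ_2 = 4.0123 / 9 = 0.446

0.446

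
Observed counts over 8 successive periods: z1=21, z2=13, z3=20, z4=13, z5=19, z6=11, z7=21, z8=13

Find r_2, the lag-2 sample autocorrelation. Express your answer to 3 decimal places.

Mean z̄ = (21 + 13 + 20 + 13 + 19 + 11 + 21 + 13)/8 = 16.3750
Deviations from mean: 4.6250, -3.3750, 3.6250, -3.3750, 2.6250, -5.3750, 4.6250, -3.3750
Σ(z_t−z̄)(z_{t+2}−z̄) = (16.7656) + (11.3906) + (9.5156) + (18.1406) + (12.1406) + (18.1406) = 86.0938
Denominator Σ(z_t−z̄)² = 125.8750
r_2 = 86.0938 / 125.8750 = 0.684

0.684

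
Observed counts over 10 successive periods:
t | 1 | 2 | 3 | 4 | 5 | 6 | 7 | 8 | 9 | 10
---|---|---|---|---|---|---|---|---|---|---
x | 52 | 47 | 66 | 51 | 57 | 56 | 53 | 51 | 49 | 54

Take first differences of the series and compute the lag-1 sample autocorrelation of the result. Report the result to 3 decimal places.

First differences Δx: -5, 19, -15, 6, -1, -3, -2, -2, 5
Mean of differences = 0.2222
Numerator Σ(Δx_t−Δx̄)(Δx_{t+1}−Δx̄) = -473.4938
Denominator Σ(Δx_t−Δx̄)² = 689.5556
r_1(Δx) = -473.4938 / 689.5556 = -0.687

-0.687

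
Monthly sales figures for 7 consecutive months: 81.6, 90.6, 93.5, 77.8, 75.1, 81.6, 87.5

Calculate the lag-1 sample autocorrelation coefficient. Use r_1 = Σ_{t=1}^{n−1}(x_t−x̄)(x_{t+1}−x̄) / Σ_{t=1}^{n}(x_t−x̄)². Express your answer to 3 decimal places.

Mean x̄ = (81.6 + 90.6 + 93.5 + 77.8 + 75.1 + 81.6 + 87.5)/7 = 83.9571
Deviations from mean: -2.3571, 6.6429, 9.5429, -6.1571, -8.8571, -2.3571, 3.5429
Numerator Σ_{t=1}^{6}(x_t−x̄)(x_{t+1}−x̄) = 56.0382
Denominator Σ(x_t−x̄)² = 275.2171
r_1 = 56.0382 / 275.2171 = 0.204

0.204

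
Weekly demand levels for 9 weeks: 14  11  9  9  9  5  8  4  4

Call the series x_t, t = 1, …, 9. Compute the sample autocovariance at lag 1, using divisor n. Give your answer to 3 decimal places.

Mean x̄ = (14 + 11 + 9 + 9 + 9 + 5 + 8 + 4 + 4)/9 = 8.1111
Σ_{t=1}^{8}(x_t−x̄)(x_{t+1}−x̄) = 36.0988
γ_1 = 36.0988 / 9 = 4.011

4.011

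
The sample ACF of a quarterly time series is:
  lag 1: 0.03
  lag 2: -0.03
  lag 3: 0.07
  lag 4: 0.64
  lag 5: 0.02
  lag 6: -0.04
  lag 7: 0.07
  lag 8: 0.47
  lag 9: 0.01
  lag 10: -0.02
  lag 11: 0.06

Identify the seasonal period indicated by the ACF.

4

The largest autocorrelation is r_4 = 0.64, with a weaker echo at lag 8 (0.47); the remaining lags stay at or below 0.07.
The dominant spike at lag 4 indicates a seasonal period of 4.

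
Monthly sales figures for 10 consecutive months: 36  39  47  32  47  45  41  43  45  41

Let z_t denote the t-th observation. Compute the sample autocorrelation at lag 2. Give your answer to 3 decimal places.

-0.047

Mean z̄ = (36 + 39 + 47 + 32 + 47 + 45 + 41 + 43 + 45 + 41)/10 = 41.6000
Numerator Σ_{t=1}^{8}(z_t−z̄)(z_{t+2}−z̄) = -10.1200
Denominator Σ(z_t−z̄)² = 214.4000
r_2 = -10.1200 / 214.4000 = -0.047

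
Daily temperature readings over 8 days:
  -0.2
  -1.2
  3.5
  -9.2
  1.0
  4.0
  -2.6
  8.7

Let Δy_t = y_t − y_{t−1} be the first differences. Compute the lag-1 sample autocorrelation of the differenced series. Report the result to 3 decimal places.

First differences Δy: -1.0, 4.7, -12.7, 10.2, 3.0, -6.6, 11.3
Mean of differences = 1.2714
Numerator Σ(Δy_t−Δȳ)(Δy_{t+1}−Δȳ) = -257.5465
Denominator Σ(Δy_t−Δȳ)² = 457.3543
r_1(Δy) = -257.5465 / 457.3543 = -0.563

-0.563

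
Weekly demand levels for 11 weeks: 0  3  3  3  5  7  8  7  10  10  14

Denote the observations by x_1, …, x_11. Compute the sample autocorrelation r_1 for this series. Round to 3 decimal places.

Mean x̄ = (0 + 3 + 3 + 3 + 5 + 7 + 8 + 7 + 10 + 10 + 14)/11 = 6.3636
Numerator Σ_{t=1}^{10}(x_t−x̄)(x_{t+1}−x̄) = 93.1405
Denominator Σ(x_t−x̄)² = 164.5455
r_1 = 93.1405 / 164.5455 = 0.566

0.566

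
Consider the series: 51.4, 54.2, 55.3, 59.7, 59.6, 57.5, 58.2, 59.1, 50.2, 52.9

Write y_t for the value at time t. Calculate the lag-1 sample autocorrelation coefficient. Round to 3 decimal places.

0.332

Mean ȳ = (51.4 + 54.2 + 55.3 + 59.7 + 59.6 + 57.5 + 58.2 + 59.1 + 50.2 + 52.9)/10 = 55.8100
Numerator Σ_{t=1}^{9}(y_t−ȳ)(y_{t+1}−ȳ) = 36.8559
Denominator Σ(y_t−ȳ)² = 111.1290
r_1 = 36.8559 / 111.1290 = 0.332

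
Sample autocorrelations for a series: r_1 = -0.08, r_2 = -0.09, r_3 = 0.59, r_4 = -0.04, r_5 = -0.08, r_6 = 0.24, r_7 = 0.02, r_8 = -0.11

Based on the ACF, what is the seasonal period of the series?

The largest autocorrelation is r_3 = 0.59, with a weaker echo at lag 6 (0.24); the remaining lags stay at or below 0.02.
The dominant spike at lag 3 indicates a seasonal period of 3.

3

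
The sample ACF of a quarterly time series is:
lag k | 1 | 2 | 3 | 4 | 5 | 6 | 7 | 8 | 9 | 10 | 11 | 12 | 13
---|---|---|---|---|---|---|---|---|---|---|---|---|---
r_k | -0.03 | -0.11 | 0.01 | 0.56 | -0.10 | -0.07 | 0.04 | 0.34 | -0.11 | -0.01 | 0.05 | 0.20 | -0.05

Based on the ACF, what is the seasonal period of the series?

The largest autocorrelation is r_4 = 0.56, with weaker echoes at lags 8 (0.34) and 12 (0.20); the remaining lags stay at or below 0.05.
The dominant spike at lag 4 indicates a seasonal period of 4.

4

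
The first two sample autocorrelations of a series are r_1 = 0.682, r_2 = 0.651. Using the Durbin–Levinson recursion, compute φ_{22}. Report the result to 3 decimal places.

0.348

φ_{22} = (r_2 − r_1²) / (1 − r_1²)
r_1² = (0.682)² = 0.465124
Numerator = 0.651 − 0.4651 = 0.1859; denominator = 1 − 0.4651 = 0.5349
φ_{22} = 0.1859 / 0.5349 = 0.348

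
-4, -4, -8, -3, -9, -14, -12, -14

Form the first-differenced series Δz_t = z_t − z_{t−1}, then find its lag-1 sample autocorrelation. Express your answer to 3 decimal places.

-0.496

First differences Δz: 0, -4, 5, -6, -5, 2, -2
Mean of differences = -1.4286
Numerator Σ(Δz_t−Δz̄)(Δz_{t+1}−Δz̄) = -47.4694
Denominator Σ(Δz_t−Δz̄)² = 95.7143
r_1(Δz) = -47.4694 / 95.7143 = -0.496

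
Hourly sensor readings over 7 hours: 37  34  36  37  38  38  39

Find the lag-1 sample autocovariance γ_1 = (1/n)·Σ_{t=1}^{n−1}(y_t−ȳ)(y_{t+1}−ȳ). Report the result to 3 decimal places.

0.857

Mean ȳ = (37 + 34 + 36 + 37 + 38 + 38 + 39)/7 = 37.0000
Σ_{t=1}^{6}(y_t−ȳ)(y_{t+1}−ȳ) = 6.0000
γ_1 = 6.0000 / 7 = 0.857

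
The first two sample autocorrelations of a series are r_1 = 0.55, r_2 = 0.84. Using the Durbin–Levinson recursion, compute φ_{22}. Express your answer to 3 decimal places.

φ_{22} = (r_2 − r_1²) / (1 − r_1²)
r_1² = (0.55)² = 0.3025
Numerator = 0.84 − 0.3025 = 0.5375; denominator = 1 − 0.3025 = 0.6975
φ_{22} = 0.5375 / 0.6975 = 0.771

0.771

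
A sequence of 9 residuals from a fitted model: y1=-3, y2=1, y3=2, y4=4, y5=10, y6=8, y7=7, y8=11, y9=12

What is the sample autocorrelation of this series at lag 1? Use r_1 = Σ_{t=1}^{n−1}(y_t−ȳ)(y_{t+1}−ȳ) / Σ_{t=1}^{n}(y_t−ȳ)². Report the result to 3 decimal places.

0.531

Mean ȳ = (-3 + 1 + 2 + 4 + 10 + 8 + 7 + 11 + 12)/9 = 5.7778
Numerator Σ_{t=1}^{8}(y_t−ȳ)(y_{t+1}−ȳ) = 110.1728
Denominator Σ(y_t−ȳ)² = 207.5556
r_1 = 110.1728 / 207.5556 = 0.531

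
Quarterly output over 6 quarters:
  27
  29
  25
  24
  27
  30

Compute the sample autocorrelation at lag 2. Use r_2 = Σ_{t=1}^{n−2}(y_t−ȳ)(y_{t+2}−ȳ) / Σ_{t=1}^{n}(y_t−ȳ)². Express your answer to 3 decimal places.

Mean ȳ = (27 + 29 + 25 + 24 + 27 + 30)/6 = 27.0000
Deviations from mean: 0.0000, 2.0000, -2.0000, -3.0000, 0.0000, 3.0000
Numerator Σ_{t=1}^{4}(y_t−ȳ)(y_{t+2}−ȳ) = -15.0000
Denominator Σ(y_t−ȳ)² = 26.0000
r_2 = -15.0000 / 26.0000 = -0.577

-0.577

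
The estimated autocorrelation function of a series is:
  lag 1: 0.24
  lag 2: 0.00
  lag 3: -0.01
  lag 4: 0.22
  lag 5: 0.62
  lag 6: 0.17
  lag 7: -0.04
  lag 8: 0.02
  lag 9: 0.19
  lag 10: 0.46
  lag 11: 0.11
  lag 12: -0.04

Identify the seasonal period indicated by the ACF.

The largest autocorrelation is r_5 = 0.62, with a weaker echo at lag 10 (0.46); the remaining lags stay at or below 0.24. The elevated value at lag 1 (0.24), dropping to 0.00 at lag 2, reflects decaying short-term dependence rather than seasonality.
The dominant spike at lag 5 indicates a seasonal period of 5.

5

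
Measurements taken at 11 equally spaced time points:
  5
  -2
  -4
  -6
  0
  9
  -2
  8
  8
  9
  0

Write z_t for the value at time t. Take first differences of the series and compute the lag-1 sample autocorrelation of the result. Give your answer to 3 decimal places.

First differences Δz: -7, -2, -2, 6, 9, -11, 10, 0, 1, -9
Mean of differences = -0.5000
Numerator Σ(Δz_t−Δz̄)(Δz_{t+1}−Δz̄) = -152.7500
Denominator Σ(Δz_t−Δz̄)² = 474.5000
r_1(Δz) = -152.7500 / 474.5000 = -0.322

-0.322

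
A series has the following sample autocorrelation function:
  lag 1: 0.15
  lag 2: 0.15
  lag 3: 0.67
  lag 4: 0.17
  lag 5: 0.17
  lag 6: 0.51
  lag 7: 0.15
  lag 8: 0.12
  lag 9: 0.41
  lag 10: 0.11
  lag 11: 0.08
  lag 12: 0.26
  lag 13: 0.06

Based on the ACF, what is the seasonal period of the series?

The largest autocorrelation is r_3 = 0.67, with weaker echoes at lags 6 (0.51), 9 (0.41) and 12 (0.26); the remaining lags stay at or below 0.17.
The dominant spike at lag 3 indicates a seasonal period of 3.

3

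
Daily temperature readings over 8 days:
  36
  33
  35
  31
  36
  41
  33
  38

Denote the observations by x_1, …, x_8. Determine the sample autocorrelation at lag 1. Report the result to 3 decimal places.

Mean x̄ = (36 + 33 + 35 + 31 + 36 + 41 + 33 + 38)/8 = 35.3750
Deviations from mean: 0.6250, -2.3750, -0.3750, -4.3750, 0.6250, 5.6250, -2.3750, 2.6250
Numerator Σ_{t=1}^{7}(x_t−x̄)(x_{t+1}−x̄) = -17.7656
Denominator Σ(x_t−x̄)² = 69.8750
r_1 = -17.7656 / 69.8750 = -0.254

-0.254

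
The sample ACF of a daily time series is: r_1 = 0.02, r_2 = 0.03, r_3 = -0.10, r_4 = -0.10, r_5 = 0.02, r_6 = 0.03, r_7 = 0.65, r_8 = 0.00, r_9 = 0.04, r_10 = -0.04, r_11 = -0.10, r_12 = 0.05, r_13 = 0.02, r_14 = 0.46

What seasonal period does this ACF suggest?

7

The largest autocorrelation is r_7 = 0.65, with a weaker echo at lag 14 (0.46); the remaining lags stay at or below 0.05.
The dominant spike at lag 7 indicates a seasonal period of 7.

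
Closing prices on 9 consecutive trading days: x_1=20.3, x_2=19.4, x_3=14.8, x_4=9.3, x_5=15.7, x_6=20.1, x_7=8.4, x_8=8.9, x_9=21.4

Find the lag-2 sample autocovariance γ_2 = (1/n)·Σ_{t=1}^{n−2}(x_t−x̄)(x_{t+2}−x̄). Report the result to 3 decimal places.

-14.570

Mean x̄ = (20.3 + 19.4 + 14.8 + 9.3 + 15.7 + 20.1 + 8.4 + 8.9 + 21.4)/9 = 15.3667
Σ_{t=1}^{7}(x_t−x̄)(x_{t+2}−x̄) = -131.1322
γ_2 = -131.1322 / 9 = -14.570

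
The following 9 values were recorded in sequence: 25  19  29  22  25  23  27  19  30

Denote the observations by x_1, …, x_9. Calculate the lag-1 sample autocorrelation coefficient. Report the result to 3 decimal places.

-0.713

Mean x̄ = (25 + 19 + 29 + 22 + 25 + 23 + 27 + 19 + 30)/9 = 24.3333
Numerator Σ_{t=1}^{8}(x_t−x̄)(x_{t+1}−x̄) = -89.7778
Denominator Σ(x_t−x̄)² = 126.0000
r_1 = -89.7778 / 126.0000 = -0.713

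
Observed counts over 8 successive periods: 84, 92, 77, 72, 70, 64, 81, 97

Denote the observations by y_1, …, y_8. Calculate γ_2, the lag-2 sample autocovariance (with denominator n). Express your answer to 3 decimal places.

Mean ȳ = (84 + 92 + 77 + 72 + 70 + 64 + 81 + 97)/8 = 79.6250
Σ_{t=1}^{6}(y_t−ȳ)(y_{t+2}−ȳ) = -246.1563
γ_2 = -246.1563 / 8 = -30.770

-30.770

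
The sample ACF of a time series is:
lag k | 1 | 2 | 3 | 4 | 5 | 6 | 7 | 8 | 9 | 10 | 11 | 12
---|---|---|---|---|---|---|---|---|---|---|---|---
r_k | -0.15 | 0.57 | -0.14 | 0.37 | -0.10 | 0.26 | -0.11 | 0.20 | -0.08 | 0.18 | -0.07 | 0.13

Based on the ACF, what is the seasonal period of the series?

2

The largest autocorrelation is r_2 = 0.57, with weaker echoes at lags 4 (0.37), 6 (0.26), 8 (0.20) and 10 (0.18); the remaining lags stay at or below 0.13.
The dominant spike at lag 2 indicates a seasonal period of 2.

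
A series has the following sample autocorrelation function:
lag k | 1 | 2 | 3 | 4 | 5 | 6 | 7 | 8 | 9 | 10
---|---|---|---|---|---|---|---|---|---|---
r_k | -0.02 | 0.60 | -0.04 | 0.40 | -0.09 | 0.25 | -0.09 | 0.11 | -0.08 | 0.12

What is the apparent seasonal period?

The largest autocorrelation is r_2 = 0.60, with weaker echoes at lags 4 (0.40) and 6 (0.25); the remaining lags stay at or below 0.12.
The dominant spike at lag 2 indicates a seasonal period of 2.

2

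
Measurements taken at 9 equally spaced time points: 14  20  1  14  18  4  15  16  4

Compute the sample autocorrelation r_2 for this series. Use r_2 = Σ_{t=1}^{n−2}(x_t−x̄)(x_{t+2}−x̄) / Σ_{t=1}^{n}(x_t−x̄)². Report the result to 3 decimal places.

-0.335

Mean x̄ = (14 + 20 + 1 + 14 + 18 + 4 + 15 + 16 + 4)/9 = 11.7778
Numerator Σ_{t=1}^{7}(x_t−x̄)(x_{t+2}−x̄) = -127.8765
Denominator Σ(x_t−x̄)² = 381.5556
r_2 = -127.8765 / 381.5556 = -0.335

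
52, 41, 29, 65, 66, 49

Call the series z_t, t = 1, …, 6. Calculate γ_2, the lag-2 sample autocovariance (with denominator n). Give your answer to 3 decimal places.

Mean z̄ = (52 + 41 + 29 + 65 + 66 + 49)/6 = 50.3333
Σ_{t=1}^{4}(z_t−z̄)(z_{t+2}−z̄) = -526.2222
γ_2 = -526.2222 / 6 = -87.704

-87.704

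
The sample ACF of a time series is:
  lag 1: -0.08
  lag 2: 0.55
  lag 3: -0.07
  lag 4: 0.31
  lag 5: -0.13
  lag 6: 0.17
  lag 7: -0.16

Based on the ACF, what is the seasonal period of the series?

The largest autocorrelation is r_2 = 0.55, with weaker echoes at lags 4 (0.31) and 6 (0.17); the remaining lags stay at or below -0.07.
The dominant spike at lag 2 indicates a seasonal period of 2.

2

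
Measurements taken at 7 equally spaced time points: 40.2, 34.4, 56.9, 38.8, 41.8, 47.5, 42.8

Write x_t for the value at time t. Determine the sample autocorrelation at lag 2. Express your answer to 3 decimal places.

-0.127

Mean x̄ = (40.2 + 34.4 + 56.9 + 38.8 + 41.8 + 47.5 + 42.8)/7 = 43.2000
Deviations from mean: -3.0000, -8.8000, 13.7000, -4.4000, -1.4000, 4.3000, -0.4000
Numerator Σ_{t=1}^{5}(x_t−x̄)(x_{t+2}−x̄) = -39.9200
Denominator Σ(x_t−x̄)² = 314.1000
r_2 = -39.9200 / 314.1000 = -0.127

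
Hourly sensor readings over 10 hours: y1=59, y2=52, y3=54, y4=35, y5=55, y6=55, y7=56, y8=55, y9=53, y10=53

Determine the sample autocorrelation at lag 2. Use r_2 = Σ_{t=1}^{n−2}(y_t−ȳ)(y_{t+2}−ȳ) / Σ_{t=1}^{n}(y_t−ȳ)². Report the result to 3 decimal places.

Mean ȳ = (59 + 52 + 54 + 35 + 55 + 55 + 56 + 55 + 53 + 53)/10 = 52.7000
Numerator Σ_{t=1}^{8}(y_t−ȳ)(y_{t+2}−ȳ) = -2.5800
Denominator Σ(y_t−ȳ)² = 382.1000
r_2 = -2.5800 / 382.1000 = -0.007

-0.007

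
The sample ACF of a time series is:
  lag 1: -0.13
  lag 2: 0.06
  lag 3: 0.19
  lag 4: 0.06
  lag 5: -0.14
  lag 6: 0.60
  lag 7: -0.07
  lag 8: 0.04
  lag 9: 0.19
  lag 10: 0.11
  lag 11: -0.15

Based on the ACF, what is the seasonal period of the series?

6

The largest autocorrelation is r_6 = 0.60; the remaining lags stay at or below 0.19.
The dominant spike at lag 6 indicates a seasonal period of 6.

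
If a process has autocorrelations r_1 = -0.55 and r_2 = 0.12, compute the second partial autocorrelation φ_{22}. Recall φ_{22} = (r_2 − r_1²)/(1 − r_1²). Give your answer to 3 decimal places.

φ_{22} = (r_2 − r_1²) / (1 − r_1²)
r_1² = (-0.55)² = 0.3025
Numerator = 0.12 − 0.3025 = -0.1825; denominator = 1 − 0.3025 = 0.6975
φ_{22} = -0.1825 / 0.6975 = -0.262

-0.262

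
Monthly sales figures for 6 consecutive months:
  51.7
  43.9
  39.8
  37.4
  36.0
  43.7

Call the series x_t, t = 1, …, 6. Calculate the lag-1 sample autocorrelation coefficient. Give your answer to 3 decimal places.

0.263

Mean x̄ = (51.7 + 43.9 + 39.8 + 37.4 + 36.0 + 43.7)/6 = 42.0833
Deviations from mean: 9.6167, 1.8167, -2.2833, -4.6833, -6.0833, 1.6167
Σ(x_t−x̄)(x_{t+1}−x̄) = (17.4703) + (-4.1481) + (10.6936) + (28.4903) + (-9.8347) = 42.6714
Denominator Σ(x_t−x̄)² = 162.5483
r_1 = 42.6714 / 162.5483 = 0.263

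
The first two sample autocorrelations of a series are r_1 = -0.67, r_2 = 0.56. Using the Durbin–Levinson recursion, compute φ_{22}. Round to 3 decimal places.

φ_{22} = (r_2 − r_1²) / (1 − r_1²)
r_1² = (-0.67)² = 0.4489
Numerator = 0.56 − 0.4489 = 0.1111; denominator = 1 − 0.4489 = 0.5511
φ_{22} = 0.1111 / 0.5511 = 0.202

0.202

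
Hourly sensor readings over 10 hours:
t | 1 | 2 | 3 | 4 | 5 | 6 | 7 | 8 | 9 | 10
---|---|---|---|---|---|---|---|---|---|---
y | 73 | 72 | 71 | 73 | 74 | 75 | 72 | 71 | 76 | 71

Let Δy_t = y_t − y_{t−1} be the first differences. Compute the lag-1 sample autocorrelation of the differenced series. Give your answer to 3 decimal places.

-0.402

First differences Δy: -1, -1, 2, 1, 1, -3, -1, 5, -5
Mean of differences = -0.2222
Numerator Σ(Δy_t−Δȳ)(Δy_{t+1}−Δȳ) = -27.1605
Denominator Σ(Δy_t−Δȳ)² = 67.5556
r_1(Δy) = -27.1605 / 67.5556 = -0.402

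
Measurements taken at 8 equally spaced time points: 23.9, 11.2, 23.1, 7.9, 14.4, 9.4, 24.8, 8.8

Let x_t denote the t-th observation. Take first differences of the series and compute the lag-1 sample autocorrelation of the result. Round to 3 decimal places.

First differences Δx: -12.7, 11.9, -15.2, 6.5, -5.0, 15.4, -16.0
Mean of differences = -2.1571
Numerator Σ(Δx_t−Δx̄)(Δx_{t+1}−Δx̄) = -762.0261
Denominator Σ(Δx_t−Δx̄)² = 1061.7771
r_1(Δx) = -762.0261 / 1061.7771 = -0.718

-0.718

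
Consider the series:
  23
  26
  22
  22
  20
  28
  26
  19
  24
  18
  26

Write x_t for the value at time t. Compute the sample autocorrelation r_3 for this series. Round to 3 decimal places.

-0.258

Mean x̄ = (23 + 26 + 22 + 22 + 20 + 28 + 26 + 19 + 24 + 18 + 26)/11 = 23.0909
Numerator Σ_{t=1}^{8}(x_t−x̄)(x_{t+3}−x̄) = -27.0248
Denominator Σ(x_t−x̄)² = 104.9091
r_3 = -27.0248 / 104.9091 = -0.258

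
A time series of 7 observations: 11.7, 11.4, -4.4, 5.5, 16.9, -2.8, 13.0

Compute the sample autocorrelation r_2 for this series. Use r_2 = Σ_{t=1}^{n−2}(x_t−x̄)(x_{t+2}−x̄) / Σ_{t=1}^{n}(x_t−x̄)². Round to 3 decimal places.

-0.244

Mean x̄ = (11.7 + 11.4 − 4.4 + 5.5 + 16.9 − 2.8 + 13.0)/7 = 7.3286
Deviations from mean: 4.3714, 4.0714, -11.7286, -1.8286, 9.5714, -10.1286, 5.6714
Numerator Σ_{t=1}^{5}(x_t−x̄)(x_{t+2}−x̄) = -98.1702
Denominator Σ(x_t−x̄)² = 402.9543
r_2 = -98.1702 / 402.9543 = -0.244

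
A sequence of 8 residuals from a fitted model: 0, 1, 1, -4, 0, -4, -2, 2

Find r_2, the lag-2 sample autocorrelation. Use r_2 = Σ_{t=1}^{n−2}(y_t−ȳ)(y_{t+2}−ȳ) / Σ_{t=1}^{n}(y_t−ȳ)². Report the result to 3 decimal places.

Mean ȳ = (0 + 1 + 1 − 4 + 0 − 4 − 2 + 2)/8 = -0.7500
Deviations from mean: 0.7500, 1.7500, 1.7500, -3.2500, 0.7500, -3.2500, -1.2500, 2.7500
Numerator Σ_{t=1}^{6}(y_t−ȳ)(y_{t+2}−ȳ) = -2.3750
Denominator Σ(y_t−ȳ)² = 37.5000
r_2 = -2.3750 / 37.5000 = -0.063

-0.063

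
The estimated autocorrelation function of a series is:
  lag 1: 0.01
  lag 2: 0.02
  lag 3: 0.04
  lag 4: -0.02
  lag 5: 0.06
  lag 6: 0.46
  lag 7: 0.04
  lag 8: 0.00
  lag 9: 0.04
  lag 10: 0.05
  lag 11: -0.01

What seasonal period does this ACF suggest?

6

The largest autocorrelation is r_6 = 0.46; the remaining lags stay at or below 0.06.
The dominant spike at lag 6 indicates a seasonal period of 6.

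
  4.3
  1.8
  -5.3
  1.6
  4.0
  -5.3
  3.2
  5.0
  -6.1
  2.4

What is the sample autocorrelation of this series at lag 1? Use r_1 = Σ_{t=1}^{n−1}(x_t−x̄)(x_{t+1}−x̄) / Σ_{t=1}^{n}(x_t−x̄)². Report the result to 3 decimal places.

-0.413

Mean x̄ = (4.3 + 1.8 − 5.3 + 1.6 + 4.0 − 5.3 + 3.2 + 5.0 − 6.1 + 2.4)/10 = 0.5600
Numerator Σ_{t=1}^{9}(x_t−x̄)(x_{t+1}−x̄) = -70.8776
Denominator Σ(x_t−x̄)² = 171.5440
r_1 = -70.8776 / 171.5440 = -0.413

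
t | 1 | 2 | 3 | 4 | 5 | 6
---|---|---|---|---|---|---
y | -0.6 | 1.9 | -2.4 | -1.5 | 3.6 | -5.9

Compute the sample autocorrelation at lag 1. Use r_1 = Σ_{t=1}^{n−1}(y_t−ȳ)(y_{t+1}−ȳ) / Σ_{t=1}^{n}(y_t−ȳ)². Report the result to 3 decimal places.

-0.504

Mean ȳ = (-0.6 + 1.9 − 2.4 − 1.5 + 3.6 − 5.9)/6 = -0.8167
Deviations from mean: 0.2167, 2.7167, -1.5833, -0.6833, 4.4167, -5.0833
Σ(y_t−ȳ)(y_{t+1}−ȳ) = (0.5886) + (-4.3014) + (1.0819) + (-3.0181) + (-22.4514) = -28.1003
Denominator Σ(y_t−ȳ)² = 55.7483
r_1 = -28.1003 / 55.7483 = -0.504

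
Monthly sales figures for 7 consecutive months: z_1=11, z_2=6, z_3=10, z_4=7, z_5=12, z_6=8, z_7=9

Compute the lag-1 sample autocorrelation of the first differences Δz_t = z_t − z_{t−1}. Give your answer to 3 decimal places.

First differences Δz: -5, 4, -3, 5, -4, 1
Mean of differences = -0.3333
Numerator Σ(Δz_t−Δz̄)(Δz_{t+1}−Δz̄) = -70.4444
Denominator Σ(Δz_t−Δz̄)² = 91.3333
r_1(Δz) = -70.4444 / 91.3333 = -0.771

-0.771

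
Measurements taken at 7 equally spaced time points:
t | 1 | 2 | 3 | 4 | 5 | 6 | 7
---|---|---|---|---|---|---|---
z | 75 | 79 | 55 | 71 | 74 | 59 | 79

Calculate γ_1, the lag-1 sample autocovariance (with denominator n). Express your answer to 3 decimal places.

-34.379

Mean z̄ = (75 + 79 + 55 + 71 + 74 + 59 + 79)/7 = 70.2857
Σ_{t=1}^{6}(z_t−z̄)(z_{t+1}−z̄) = -240.6531
γ_1 = -240.6531 / 7 = -34.379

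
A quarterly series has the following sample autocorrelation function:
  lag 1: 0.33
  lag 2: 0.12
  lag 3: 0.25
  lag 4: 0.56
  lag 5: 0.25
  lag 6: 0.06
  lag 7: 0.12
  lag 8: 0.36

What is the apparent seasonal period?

4

The largest autocorrelation is r_4 = 0.56, with a weaker echo at lag 8 (0.36); the remaining lags stay at or below 0.33. The elevated value at lag 1 (0.33), dropping to 0.12 at lag 2, reflects decaying short-term dependence rather than seasonality.
The dominant spike at lag 4 indicates a seasonal period of 4.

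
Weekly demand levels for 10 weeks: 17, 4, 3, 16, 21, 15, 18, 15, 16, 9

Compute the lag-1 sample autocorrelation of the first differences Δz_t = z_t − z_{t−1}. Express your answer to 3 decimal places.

0.017

First differences Δz: -13, -1, 13, 5, -6, 3, -3, 1, -7
Mean of differences = -0.8889
Numerator Σ(Δz_t−Δz̄)(Δz_{t+1}−Δz̄) = 7.8765
Denominator Σ(Δz_t−Δz̄)² = 460.8889
r_1(Δz) = 7.8765 / 460.8889 = 0.017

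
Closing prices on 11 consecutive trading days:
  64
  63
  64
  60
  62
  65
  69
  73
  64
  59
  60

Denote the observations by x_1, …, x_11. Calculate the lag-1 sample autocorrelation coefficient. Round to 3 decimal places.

Mean x̄ = (64 + 63 + 64 + 60 + 62 + 65 + 69 + 73 + 64 + 59 + 60)/11 = 63.9091
Numerator Σ_{t=1}^{10}(x_t−x̄)(x_{t+1}−x̄) = 76.2645
Denominator Σ(x_t−x̄)² = 168.9091
r_1 = 76.2645 / 168.9091 = 0.452

0.452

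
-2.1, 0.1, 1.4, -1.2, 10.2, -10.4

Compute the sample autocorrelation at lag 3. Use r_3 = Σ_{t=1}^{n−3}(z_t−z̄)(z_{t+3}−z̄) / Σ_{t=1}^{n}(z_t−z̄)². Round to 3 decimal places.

Mean z̄ = (-2.1 + 0.1 + 1.4 − 1.2 + 10.2 − 10.4)/6 = -0.3333
Deviations from mean: -1.7667, 0.4333, 1.7333, -0.8667, 10.5333, -10.0667
Σ(z_t−z̄)(z_{t+3}−z̄) = (1.5311) + (4.5644) + (-17.4489) = -11.3533
Denominator Σ(z_t−z̄)² = 219.3533
r_3 = -11.3533 / 219.3533 = -0.052

-0.052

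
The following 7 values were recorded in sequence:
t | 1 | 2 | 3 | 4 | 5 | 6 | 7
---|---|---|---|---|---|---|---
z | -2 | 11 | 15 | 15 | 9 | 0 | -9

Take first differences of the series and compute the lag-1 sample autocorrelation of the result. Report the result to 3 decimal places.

First differences Δz: 13, 4, 0, -6, -9, -9
Mean of differences = -1.1667
Numerator Σ(Δz_t−Δz̄)(Δz_{t+1}−Δz̄) = 172.8056
Denominator Σ(Δz_t−Δz̄)² = 374.8333
r_1(Δz) = 172.8056 / 374.8333 = 0.461

0.461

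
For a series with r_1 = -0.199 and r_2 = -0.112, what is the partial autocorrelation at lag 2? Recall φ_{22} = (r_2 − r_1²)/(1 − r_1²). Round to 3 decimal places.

φ_{22} = (r_2 − r_1²) / (1 − r_1²)
r_1² = (-0.199)² = 0.039601
Numerator = -0.112 − 0.0396 = -0.1516; denominator = 1 − 0.0396 = 0.9604
φ_{22} = -0.1516 / 0.9604 = -0.158

-0.158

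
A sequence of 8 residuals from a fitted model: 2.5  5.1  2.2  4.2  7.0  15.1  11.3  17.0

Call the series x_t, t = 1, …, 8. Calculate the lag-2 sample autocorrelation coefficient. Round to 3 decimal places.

0.359

Mean x̄ = (2.5 + 5.1 + 2.2 + 4.2 + 7.0 + 15.1 + 11.3 + 17.0)/8 = 8.0500
Deviations from mean: -5.5500, -2.9500, -5.8500, -3.8500, -1.0500, 7.0500, 3.2500, 8.9500
Σ(x_t−x̄)(x_{t+2}−x̄) = (32.4675) + (11.3575) + (6.1425) + (-27.1425) + (-3.4125) + (63.0975) = 82.5100
Denominator Σ(x_t−x̄)² = 230.0200
r_2 = 82.5100 / 230.0200 = 0.359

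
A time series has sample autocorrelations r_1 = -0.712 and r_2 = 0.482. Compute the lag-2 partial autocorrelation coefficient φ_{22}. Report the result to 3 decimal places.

φ_{22} = (r_2 − r_1²) / (1 − r_1²)
r_1² = (-0.712)² = 0.506944
Numerator = 0.482 − 0.5069 = -0.0249; denominator = 1 − 0.5069 = 0.4931
φ_{22} = -0.0249 / 0.4931 = -0.051

-0.051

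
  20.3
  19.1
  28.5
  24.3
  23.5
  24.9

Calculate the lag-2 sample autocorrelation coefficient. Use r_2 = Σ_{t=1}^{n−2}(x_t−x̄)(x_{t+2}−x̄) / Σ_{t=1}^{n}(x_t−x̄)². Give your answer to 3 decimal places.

-0.315

Mean x̄ = (20.3 + 19.1 + 28.5 + 24.3 + 23.5 + 24.9)/6 = 23.4333
Deviations from mean: -3.1333, -4.3333, 5.0667, 0.8667, 0.0667, 1.4667
Numerator Σ_{t=1}^{4}(x_t−x̄)(x_{t+2}−x̄) = -18.0222
Denominator Σ(x_t−x̄)² = 57.1733
r_2 = -18.0222 / 57.1733 = -0.315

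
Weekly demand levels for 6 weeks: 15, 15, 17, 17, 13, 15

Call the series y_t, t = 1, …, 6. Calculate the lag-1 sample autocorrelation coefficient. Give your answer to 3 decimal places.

Mean ȳ = (15 + 15 + 17 + 17 + 13 + 15)/6 = 15.3333
Numerator Σ_{t=1}^{5}(y_t−ȳ)(y_{t+1}−ȳ) = -0.7778
Denominator Σ(y_t−ȳ)² = 11.3333
r_1 = -0.7778 / 11.3333 = -0.069

-0.069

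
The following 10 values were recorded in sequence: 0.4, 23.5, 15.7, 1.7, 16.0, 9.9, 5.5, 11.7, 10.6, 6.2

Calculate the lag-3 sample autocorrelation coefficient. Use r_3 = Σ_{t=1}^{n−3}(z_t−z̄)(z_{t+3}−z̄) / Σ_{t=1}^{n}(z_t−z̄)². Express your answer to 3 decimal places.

0.502

Mean z̄ = (0.4 + 23.5 + 15.7 + 1.7 + 16.0 + 9.9 + 5.5 + 11.7 + 10.6 + 6.2)/10 = 10.1200
Σ(z_t−z̄)(z_{t+3}−z̄) = (81.8424) + (78.6744) + (-1.2276) + (38.9004) + (9.2904) + (-0.1056) + (18.1104) = 225.4848
Denominator Σ(z_t−z̄)² = 449.5960
r_3 = 225.4848 / 449.5960 = 0.502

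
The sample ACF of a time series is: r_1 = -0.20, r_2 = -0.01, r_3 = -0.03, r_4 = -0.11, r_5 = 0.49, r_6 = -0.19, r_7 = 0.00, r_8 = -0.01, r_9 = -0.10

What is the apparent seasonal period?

5

The largest autocorrelation is r_5 = 0.49; the remaining lags stay at or below 0.00.
The dominant spike at lag 5 indicates a seasonal period of 5.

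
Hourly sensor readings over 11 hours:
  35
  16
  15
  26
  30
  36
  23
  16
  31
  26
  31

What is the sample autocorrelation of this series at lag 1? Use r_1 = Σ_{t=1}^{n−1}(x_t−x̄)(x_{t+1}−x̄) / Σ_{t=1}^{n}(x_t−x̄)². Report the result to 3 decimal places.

0.015

Mean x̄ = (35 + 16 + 15 + 26 + 30 + 36 + 23 + 16 + 31 + 26 + 31)/11 = 25.9091
Numerator Σ_{t=1}^{10}(x_t−x̄)(x_{t+1}−x̄) = 8.6281
Denominator Σ(x_t−x̄)² = 576.9091
r_1 = 8.6281 / 576.9091 = 0.015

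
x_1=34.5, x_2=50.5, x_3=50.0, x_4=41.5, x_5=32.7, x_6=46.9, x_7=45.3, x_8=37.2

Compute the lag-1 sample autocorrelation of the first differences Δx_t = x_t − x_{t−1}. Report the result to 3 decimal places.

-0.092

First differences Δx: 16.0, -0.5, -8.5, -8.8, 14.2, -1.6, -8.1
Mean of differences = 0.3857
Numerator Σ(Δx_t−Δx̄)(Δx_{t+1}−Δx̄) = -61.8131
Denominator Σ(Δx_t−Δx̄)² = 674.7086
r_1(Δx) = -61.8131 / 674.7086 = -0.092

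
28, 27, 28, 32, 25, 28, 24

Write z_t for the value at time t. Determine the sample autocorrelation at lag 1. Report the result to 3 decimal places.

Mean z̄ = (28 + 27 + 28 + 32 + 25 + 28 + 24)/7 = 27.4286
Deviations from mean: 0.5714, -0.4286, 0.5714, 4.5714, -2.4286, 0.5714, -3.4286
Σ(z_t−z̄)(z_{t+1}−z̄) = (-0.2449) + (-0.2449) + (2.6122) + (-11.1020) + (-1.3878) + (-1.9592) = -12.3265
Denominator Σ(z_t−z̄)² = 39.7143
r_1 = -12.3265 / 39.7143 = -0.310

-0.310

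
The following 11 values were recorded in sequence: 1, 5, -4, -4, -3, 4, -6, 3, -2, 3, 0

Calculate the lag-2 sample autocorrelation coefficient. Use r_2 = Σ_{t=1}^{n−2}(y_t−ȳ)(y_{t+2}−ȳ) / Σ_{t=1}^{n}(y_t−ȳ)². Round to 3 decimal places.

0.140

Mean ȳ = (1 + 5 − 4 − 4 − 3 + 4 − 6 + 3 − 2 + 3 + 0)/11 = -0.2727
Numerator Σ_{t=1}^{9}(y_t−ȳ)(y_{t+2}−ȳ) = 19.5785
Denominator Σ(y_t−ȳ)² = 140.1818
r_2 = 19.5785 / 140.1818 = 0.140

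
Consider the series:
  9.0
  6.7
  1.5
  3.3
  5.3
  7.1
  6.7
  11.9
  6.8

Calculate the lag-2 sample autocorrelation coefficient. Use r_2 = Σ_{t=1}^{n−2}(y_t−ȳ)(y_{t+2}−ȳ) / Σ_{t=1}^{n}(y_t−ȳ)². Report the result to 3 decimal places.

Mean ȳ = (9.0 + 6.7 + 1.5 + 3.3 + 5.3 + 7.1 + 6.7 + 11.9 + 6.8)/9 = 6.4778
Σ(y_t−ȳ)(y_{t+2}−ȳ) = (-12.5551) + (-0.7062) + (5.8627) + (-1.9773) + (-0.2617) + (3.3738) + (0.0716) = -6.1921
Denominator Σ(y_t−ȳ)² = 72.6156
r_2 = -6.1921 / 72.6156 = -0.085

-0.085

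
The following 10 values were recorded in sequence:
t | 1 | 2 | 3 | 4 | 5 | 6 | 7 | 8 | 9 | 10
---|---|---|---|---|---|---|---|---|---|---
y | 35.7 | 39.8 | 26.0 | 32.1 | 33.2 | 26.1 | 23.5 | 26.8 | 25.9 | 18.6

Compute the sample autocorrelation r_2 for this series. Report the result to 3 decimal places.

Mean ȳ = (35.7 + 39.8 + 26.0 + 32.1 + 33.2 + 26.1 + 23.5 + 26.8 + 25.9 + 18.6)/10 = 28.7700
Numerator Σ_{t=1}^{8}(y_t−ȳ)(y_{t+2}−ȳ) = 13.4452
Denominator Σ(y_t−ȳ)² = 358.5210
r_2 = 13.4452 / 358.5210 = 0.038

0.038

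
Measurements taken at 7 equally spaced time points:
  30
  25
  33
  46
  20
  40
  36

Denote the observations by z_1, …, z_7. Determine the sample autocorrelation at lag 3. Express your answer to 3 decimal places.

Mean z̄ = (30 + 25 + 33 + 46 + 20 + 40 + 36)/7 = 32.8571
Deviations from mean: -2.8571, -7.8571, 0.1429, 13.1429, -12.8571, 7.1429, 3.1429
Σ(z_t−z̄)(z_{t+3}−z̄) = (-37.5510) + (101.0204) + (1.0204) + (41.3061) = 105.7959
Denominator Σ(z_t−z̄)² = 468.8571
r_3 = 105.7959 / 468.8571 = 0.226

0.226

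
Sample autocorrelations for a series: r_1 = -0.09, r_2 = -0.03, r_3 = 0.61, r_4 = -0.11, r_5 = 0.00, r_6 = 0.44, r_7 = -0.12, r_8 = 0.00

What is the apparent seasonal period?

3

The largest autocorrelation is r_3 = 0.61, with a weaker echo at lag 6 (0.44); the remaining lags stay at or below 0.00.
The dominant spike at lag 3 indicates a seasonal period of 3.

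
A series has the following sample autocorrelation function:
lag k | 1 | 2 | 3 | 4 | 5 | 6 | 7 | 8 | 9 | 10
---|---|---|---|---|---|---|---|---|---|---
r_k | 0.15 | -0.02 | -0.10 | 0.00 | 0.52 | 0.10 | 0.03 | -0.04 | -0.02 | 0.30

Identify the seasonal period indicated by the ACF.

5

The largest autocorrelation is r_5 = 0.52, with a weaker echo at lag 10 (0.30); the remaining lags stay at or below 0.15.
The dominant spike at lag 5 indicates a seasonal period of 5.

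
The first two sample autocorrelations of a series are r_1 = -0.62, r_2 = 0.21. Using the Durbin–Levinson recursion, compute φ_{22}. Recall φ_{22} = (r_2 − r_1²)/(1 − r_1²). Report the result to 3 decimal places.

-0.283

φ_{22} = (r_2 − r_1²) / (1 − r_1²)
r_1² = (-0.62)² = 0.3844
Numerator = 0.21 − 0.3844 = -0.1744; denominator = 1 − 0.3844 = 0.6156
φ_{22} = -0.1744 / 0.6156 = -0.283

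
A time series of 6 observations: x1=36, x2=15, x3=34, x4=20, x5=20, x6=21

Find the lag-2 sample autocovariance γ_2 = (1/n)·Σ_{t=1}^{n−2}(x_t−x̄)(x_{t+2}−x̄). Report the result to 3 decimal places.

20.963

Mean x̄ = (36 + 15 + 34 + 20 + 20 + 21)/6 = 24.3333
Σ_{t=1}^{4}(x_t−x̄)(x_{t+2}−x̄) = 125.7778
γ_2 = 125.7778 / 6 = 20.963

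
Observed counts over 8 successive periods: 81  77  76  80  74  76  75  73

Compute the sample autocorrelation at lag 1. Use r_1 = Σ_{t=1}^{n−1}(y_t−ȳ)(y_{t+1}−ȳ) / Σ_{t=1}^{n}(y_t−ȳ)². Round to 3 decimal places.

-0.023

Mean ȳ = (81 + 77 + 76 + 80 + 74 + 76 + 75 + 73)/8 = 76.5000
Deviations from mean: 4.5000, 0.5000, -0.5000, 3.5000, -2.5000, -0.5000, -1.5000, -3.5000
Σ(y_t−ȳ)(y_{t+1}−ȳ) = (2.2500) + (-0.2500) + (-1.7500) + (-8.7500) + (1.2500) + (0.7500) + (5.2500) = -1.2500
Denominator Σ(y_t−ȳ)² = 54.0000
r_1 = -1.2500 / 54.0000 = -0.023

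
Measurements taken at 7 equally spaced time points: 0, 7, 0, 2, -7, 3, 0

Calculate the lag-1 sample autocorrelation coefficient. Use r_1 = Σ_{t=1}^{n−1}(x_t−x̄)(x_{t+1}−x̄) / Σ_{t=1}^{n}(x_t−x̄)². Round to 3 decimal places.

Mean x̄ = (0 + 7 + 0 + 2 − 7 + 3 + 0)/7 = 0.7143
Σ(x_t−x̄)(x_{t+1}−x̄) = (-4.4898) + (-4.4898) + (-0.9184) + (-9.9184) + (-17.6327) + (-1.6327) = -39.0816
Denominator Σ(x_t−x̄)² = 107.4286
r_1 = -39.0816 / 107.4286 = -0.364

-0.364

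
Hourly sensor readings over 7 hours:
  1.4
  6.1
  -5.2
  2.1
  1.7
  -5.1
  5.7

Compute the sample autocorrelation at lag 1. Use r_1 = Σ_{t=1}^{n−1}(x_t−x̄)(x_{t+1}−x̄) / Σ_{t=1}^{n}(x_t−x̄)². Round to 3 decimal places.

Mean x̄ = (1.4 + 6.1 − 5.2 + 2.1 + 1.7 − 5.1 + 5.7)/7 = 0.9571
Deviations from mean: 0.4429, 5.1429, -6.1571, 1.1429, 0.7429, -6.0571, 4.7429
Σ(x_t−x̄)(x_{t+1}−x̄) = (2.2776) + (-31.6653) + (-7.0367) + (0.8490) + (-4.4996) + (-28.7282) = -68.8033
Denominator Σ(x_t−x̄)² = 125.5971
r_1 = -68.8033 / 125.5971 = -0.548

-0.548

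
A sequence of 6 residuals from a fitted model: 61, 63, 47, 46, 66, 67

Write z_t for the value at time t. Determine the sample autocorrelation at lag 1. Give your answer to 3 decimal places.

Mean z̄ = (61 + 63 + 47 + 46 + 66 + 67)/6 = 58.3333
Deviations from mean: 2.6667, 4.6667, -11.3333, -12.3333, 7.6667, 8.6667
Σ(z_t−z̄)(z_{t+1}−z̄) = (12.4444) + (-52.8889) + (139.7778) + (-94.5556) + (66.4444) = 71.2222
Denominator Σ(z_t−z̄)² = 443.3333
r_1 = 71.2222 / 443.3333 = 0.161

0.161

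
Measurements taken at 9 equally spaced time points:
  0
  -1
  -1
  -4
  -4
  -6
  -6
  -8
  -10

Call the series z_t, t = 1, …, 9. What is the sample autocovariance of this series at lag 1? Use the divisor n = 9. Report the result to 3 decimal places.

6.213

Mean z̄ = (0 − 1 − 1 − 4 − 4 − 6 − 6 − 8 − 10)/9 = -4.4444
Σ_{t=1}^{8}(z_t−z̄)(z_{t+1}−z̄) = 55.9136
γ_1 = 55.9136 / 9 = 6.213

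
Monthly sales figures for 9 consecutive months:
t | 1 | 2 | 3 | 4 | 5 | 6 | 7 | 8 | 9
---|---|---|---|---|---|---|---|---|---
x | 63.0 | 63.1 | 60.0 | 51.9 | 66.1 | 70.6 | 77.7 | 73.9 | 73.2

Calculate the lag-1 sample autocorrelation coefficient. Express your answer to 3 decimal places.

0.598

Mean x̄ = (63.0 + 63.1 + 60.0 + 51.9 + 66.1 + 70.6 + 77.7 + 73.9 + 73.2)/9 = 66.6111
Numerator Σ_{t=1}^{8}(x_t−x̄)(x_{t+1}−x̄) = 311.7121
Denominator Σ(x_t−x̄)² = 521.1689
r_1 = 311.7121 / 521.1689 = 0.598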